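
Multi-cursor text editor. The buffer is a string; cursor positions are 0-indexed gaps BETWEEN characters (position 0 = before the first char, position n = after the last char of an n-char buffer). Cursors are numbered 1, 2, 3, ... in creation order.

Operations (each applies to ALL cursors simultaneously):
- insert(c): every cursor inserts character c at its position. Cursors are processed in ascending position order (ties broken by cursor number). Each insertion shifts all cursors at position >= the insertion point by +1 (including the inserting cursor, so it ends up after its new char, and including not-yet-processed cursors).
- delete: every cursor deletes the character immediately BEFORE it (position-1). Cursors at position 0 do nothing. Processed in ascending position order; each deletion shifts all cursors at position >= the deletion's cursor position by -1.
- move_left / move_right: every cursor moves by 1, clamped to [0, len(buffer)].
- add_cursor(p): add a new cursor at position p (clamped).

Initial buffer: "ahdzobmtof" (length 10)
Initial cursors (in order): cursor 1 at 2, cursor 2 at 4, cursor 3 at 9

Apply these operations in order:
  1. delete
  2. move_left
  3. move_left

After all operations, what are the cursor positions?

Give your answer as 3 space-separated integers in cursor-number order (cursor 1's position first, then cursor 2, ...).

After op 1 (delete): buffer="adobmtf" (len 7), cursors c1@1 c2@2 c3@6, authorship .......
After op 2 (move_left): buffer="adobmtf" (len 7), cursors c1@0 c2@1 c3@5, authorship .......
After op 3 (move_left): buffer="adobmtf" (len 7), cursors c1@0 c2@0 c3@4, authorship .......

Answer: 0 0 4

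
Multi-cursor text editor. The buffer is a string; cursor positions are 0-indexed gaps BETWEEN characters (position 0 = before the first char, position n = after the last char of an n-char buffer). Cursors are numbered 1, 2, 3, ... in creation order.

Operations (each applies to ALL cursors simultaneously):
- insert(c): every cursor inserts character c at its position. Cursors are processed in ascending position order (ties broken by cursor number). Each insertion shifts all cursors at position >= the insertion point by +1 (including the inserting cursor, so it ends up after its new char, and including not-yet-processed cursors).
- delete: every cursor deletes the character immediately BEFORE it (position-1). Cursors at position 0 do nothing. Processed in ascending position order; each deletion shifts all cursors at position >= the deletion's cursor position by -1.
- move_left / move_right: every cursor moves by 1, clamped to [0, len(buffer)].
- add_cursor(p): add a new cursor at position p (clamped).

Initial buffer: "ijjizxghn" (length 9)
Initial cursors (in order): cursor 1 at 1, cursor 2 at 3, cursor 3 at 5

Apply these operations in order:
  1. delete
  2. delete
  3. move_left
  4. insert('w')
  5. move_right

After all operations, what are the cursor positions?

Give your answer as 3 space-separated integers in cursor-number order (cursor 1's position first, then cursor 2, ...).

After op 1 (delete): buffer="jixghn" (len 6), cursors c1@0 c2@1 c3@2, authorship ......
After op 2 (delete): buffer="xghn" (len 4), cursors c1@0 c2@0 c3@0, authorship ....
After op 3 (move_left): buffer="xghn" (len 4), cursors c1@0 c2@0 c3@0, authorship ....
After op 4 (insert('w')): buffer="wwwxghn" (len 7), cursors c1@3 c2@3 c3@3, authorship 123....
After op 5 (move_right): buffer="wwwxghn" (len 7), cursors c1@4 c2@4 c3@4, authorship 123....

Answer: 4 4 4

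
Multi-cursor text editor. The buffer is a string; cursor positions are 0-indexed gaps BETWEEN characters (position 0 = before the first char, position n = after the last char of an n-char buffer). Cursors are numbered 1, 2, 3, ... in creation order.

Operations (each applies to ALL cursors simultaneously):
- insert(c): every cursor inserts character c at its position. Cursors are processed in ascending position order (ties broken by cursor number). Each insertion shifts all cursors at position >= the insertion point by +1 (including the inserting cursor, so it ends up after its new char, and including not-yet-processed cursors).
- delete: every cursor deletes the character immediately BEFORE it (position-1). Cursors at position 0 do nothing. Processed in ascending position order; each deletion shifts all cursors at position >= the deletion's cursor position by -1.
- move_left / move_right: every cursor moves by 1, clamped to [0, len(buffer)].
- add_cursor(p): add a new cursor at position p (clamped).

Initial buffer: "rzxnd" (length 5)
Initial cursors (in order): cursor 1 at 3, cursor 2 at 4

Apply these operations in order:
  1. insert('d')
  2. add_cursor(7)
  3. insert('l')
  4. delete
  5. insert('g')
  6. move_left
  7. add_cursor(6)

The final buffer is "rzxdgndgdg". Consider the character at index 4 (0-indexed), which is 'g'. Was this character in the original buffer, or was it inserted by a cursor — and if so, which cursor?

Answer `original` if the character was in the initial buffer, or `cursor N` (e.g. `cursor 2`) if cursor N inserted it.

After op 1 (insert('d')): buffer="rzxdndd" (len 7), cursors c1@4 c2@6, authorship ...1.2.
After op 2 (add_cursor(7)): buffer="rzxdndd" (len 7), cursors c1@4 c2@6 c3@7, authorship ...1.2.
After op 3 (insert('l')): buffer="rzxdlndldl" (len 10), cursors c1@5 c2@8 c3@10, authorship ...11.22.3
After op 4 (delete): buffer="rzxdndd" (len 7), cursors c1@4 c2@6 c3@7, authorship ...1.2.
After op 5 (insert('g')): buffer="rzxdgndgdg" (len 10), cursors c1@5 c2@8 c3@10, authorship ...11.22.3
After op 6 (move_left): buffer="rzxdgndgdg" (len 10), cursors c1@4 c2@7 c3@9, authorship ...11.22.3
After op 7 (add_cursor(6)): buffer="rzxdgndgdg" (len 10), cursors c1@4 c4@6 c2@7 c3@9, authorship ...11.22.3
Authorship (.=original, N=cursor N): . . . 1 1 . 2 2 . 3
Index 4: author = 1

Answer: cursor 1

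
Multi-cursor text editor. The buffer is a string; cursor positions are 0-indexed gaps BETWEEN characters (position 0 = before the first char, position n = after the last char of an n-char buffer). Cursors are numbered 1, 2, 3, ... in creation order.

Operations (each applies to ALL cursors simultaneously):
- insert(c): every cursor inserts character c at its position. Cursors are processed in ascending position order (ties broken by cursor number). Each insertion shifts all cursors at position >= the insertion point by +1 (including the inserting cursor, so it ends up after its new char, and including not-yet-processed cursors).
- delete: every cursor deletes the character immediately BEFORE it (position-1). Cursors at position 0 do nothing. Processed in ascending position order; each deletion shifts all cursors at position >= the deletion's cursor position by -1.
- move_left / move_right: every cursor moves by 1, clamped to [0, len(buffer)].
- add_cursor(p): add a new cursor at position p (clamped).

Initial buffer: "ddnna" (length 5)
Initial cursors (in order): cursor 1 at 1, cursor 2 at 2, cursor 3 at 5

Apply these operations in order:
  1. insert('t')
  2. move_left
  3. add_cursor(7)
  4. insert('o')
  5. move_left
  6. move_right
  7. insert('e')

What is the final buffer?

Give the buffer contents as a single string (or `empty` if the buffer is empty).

Answer: doetdoetnnaooeet

Derivation:
After op 1 (insert('t')): buffer="dtdtnnat" (len 8), cursors c1@2 c2@4 c3@8, authorship .1.2...3
After op 2 (move_left): buffer="dtdtnnat" (len 8), cursors c1@1 c2@3 c3@7, authorship .1.2...3
After op 3 (add_cursor(7)): buffer="dtdtnnat" (len 8), cursors c1@1 c2@3 c3@7 c4@7, authorship .1.2...3
After op 4 (insert('o')): buffer="dotdotnnaoot" (len 12), cursors c1@2 c2@5 c3@11 c4@11, authorship .11.22...343
After op 5 (move_left): buffer="dotdotnnaoot" (len 12), cursors c1@1 c2@4 c3@10 c4@10, authorship .11.22...343
After op 6 (move_right): buffer="dotdotnnaoot" (len 12), cursors c1@2 c2@5 c3@11 c4@11, authorship .11.22...343
After op 7 (insert('e')): buffer="doetdoetnnaooeet" (len 16), cursors c1@3 c2@7 c3@15 c4@15, authorship .111.222...34343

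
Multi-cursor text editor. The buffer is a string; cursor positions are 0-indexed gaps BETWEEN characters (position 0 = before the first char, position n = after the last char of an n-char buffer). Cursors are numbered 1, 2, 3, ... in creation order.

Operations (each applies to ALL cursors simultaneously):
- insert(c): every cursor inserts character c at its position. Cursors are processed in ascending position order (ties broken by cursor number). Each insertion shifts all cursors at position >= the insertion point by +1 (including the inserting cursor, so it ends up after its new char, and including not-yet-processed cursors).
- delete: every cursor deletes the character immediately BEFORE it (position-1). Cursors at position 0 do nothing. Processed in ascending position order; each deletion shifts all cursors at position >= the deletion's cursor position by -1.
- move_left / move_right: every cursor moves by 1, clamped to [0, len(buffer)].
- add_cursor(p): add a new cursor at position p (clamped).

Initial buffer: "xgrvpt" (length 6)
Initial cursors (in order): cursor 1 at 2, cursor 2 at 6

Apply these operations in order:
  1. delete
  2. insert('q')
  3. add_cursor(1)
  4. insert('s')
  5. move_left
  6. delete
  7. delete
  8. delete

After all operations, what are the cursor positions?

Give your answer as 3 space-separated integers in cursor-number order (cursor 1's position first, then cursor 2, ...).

Answer: 0 2 0

Derivation:
After op 1 (delete): buffer="xrvp" (len 4), cursors c1@1 c2@4, authorship ....
After op 2 (insert('q')): buffer="xqrvpq" (len 6), cursors c1@2 c2@6, authorship .1...2
After op 3 (add_cursor(1)): buffer="xqrvpq" (len 6), cursors c3@1 c1@2 c2@6, authorship .1...2
After op 4 (insert('s')): buffer="xsqsrvpqs" (len 9), cursors c3@2 c1@4 c2@9, authorship .311...22
After op 5 (move_left): buffer="xsqsrvpqs" (len 9), cursors c3@1 c1@3 c2@8, authorship .311...22
After op 6 (delete): buffer="ssrvps" (len 6), cursors c3@0 c1@1 c2@5, authorship 31...2
After op 7 (delete): buffer="srvs" (len 4), cursors c1@0 c3@0 c2@3, authorship 1..2
After op 8 (delete): buffer="srs" (len 3), cursors c1@0 c3@0 c2@2, authorship 1.2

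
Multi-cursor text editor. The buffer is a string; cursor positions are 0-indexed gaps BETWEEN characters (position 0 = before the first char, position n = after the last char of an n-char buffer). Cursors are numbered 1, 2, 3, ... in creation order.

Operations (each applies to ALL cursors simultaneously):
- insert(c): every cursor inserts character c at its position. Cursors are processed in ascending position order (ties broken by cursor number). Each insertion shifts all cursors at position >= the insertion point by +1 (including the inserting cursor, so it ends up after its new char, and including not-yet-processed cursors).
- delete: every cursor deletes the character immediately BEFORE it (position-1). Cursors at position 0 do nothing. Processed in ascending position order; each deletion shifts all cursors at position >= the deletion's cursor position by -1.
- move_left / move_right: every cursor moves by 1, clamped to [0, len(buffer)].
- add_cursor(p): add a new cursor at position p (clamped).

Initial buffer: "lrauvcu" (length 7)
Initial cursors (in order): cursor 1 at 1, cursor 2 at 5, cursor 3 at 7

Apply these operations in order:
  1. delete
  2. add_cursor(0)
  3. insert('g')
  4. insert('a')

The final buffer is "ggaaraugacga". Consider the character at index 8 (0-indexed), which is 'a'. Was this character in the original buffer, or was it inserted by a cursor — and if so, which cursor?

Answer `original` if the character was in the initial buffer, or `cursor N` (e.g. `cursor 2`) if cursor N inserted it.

Answer: cursor 2

Derivation:
After op 1 (delete): buffer="rauc" (len 4), cursors c1@0 c2@3 c3@4, authorship ....
After op 2 (add_cursor(0)): buffer="rauc" (len 4), cursors c1@0 c4@0 c2@3 c3@4, authorship ....
After op 3 (insert('g')): buffer="ggraugcg" (len 8), cursors c1@2 c4@2 c2@6 c3@8, authorship 14...2.3
After op 4 (insert('a')): buffer="ggaaraugacga" (len 12), cursors c1@4 c4@4 c2@9 c3@12, authorship 1414...22.33
Authorship (.=original, N=cursor N): 1 4 1 4 . . . 2 2 . 3 3
Index 8: author = 2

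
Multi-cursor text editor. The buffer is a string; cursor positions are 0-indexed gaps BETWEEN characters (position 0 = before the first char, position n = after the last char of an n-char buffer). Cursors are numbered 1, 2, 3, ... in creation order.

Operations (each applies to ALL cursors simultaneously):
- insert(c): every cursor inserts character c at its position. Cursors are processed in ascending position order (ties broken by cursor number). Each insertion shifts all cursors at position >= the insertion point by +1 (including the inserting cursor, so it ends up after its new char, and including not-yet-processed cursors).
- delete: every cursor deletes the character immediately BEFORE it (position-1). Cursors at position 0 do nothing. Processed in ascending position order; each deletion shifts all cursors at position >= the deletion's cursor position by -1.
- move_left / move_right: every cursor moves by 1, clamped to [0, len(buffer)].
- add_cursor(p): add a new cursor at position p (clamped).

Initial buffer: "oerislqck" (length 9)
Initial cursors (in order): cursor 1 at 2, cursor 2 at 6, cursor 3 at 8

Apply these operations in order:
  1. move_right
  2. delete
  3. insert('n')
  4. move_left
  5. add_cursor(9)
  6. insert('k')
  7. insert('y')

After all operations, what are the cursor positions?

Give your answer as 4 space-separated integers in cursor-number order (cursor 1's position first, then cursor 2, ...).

Answer: 4 10 14 17

Derivation:
After op 1 (move_right): buffer="oerislqck" (len 9), cursors c1@3 c2@7 c3@9, authorship .........
After op 2 (delete): buffer="oeislc" (len 6), cursors c1@2 c2@5 c3@6, authorship ......
After op 3 (insert('n')): buffer="oenislncn" (len 9), cursors c1@3 c2@7 c3@9, authorship ..1...2.3
After op 4 (move_left): buffer="oenislncn" (len 9), cursors c1@2 c2@6 c3@8, authorship ..1...2.3
After op 5 (add_cursor(9)): buffer="oenislncn" (len 9), cursors c1@2 c2@6 c3@8 c4@9, authorship ..1...2.3
After op 6 (insert('k')): buffer="oeknislkncknk" (len 13), cursors c1@3 c2@8 c3@11 c4@13, authorship ..11...22.334
After op 7 (insert('y')): buffer="oekynislkynckynky" (len 17), cursors c1@4 c2@10 c3@14 c4@17, authorship ..111...222.33344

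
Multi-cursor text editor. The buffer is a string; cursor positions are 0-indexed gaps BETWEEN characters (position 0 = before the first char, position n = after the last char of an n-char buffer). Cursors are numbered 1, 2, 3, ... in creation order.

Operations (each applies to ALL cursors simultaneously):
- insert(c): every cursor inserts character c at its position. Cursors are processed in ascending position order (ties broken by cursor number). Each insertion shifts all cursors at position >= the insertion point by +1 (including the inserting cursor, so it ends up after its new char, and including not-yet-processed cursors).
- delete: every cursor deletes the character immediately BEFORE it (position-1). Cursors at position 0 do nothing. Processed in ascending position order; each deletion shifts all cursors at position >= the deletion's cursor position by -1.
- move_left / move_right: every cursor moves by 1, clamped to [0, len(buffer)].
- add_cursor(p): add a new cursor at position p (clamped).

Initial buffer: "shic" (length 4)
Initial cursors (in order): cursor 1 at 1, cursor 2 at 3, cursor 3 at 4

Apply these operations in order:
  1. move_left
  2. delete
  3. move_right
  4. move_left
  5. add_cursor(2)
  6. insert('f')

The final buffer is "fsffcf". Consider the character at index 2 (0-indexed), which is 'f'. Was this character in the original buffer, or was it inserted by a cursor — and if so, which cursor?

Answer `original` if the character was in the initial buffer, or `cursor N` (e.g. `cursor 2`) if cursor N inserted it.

After op 1 (move_left): buffer="shic" (len 4), cursors c1@0 c2@2 c3@3, authorship ....
After op 2 (delete): buffer="sc" (len 2), cursors c1@0 c2@1 c3@1, authorship ..
After op 3 (move_right): buffer="sc" (len 2), cursors c1@1 c2@2 c3@2, authorship ..
After op 4 (move_left): buffer="sc" (len 2), cursors c1@0 c2@1 c3@1, authorship ..
After op 5 (add_cursor(2)): buffer="sc" (len 2), cursors c1@0 c2@1 c3@1 c4@2, authorship ..
After op 6 (insert('f')): buffer="fsffcf" (len 6), cursors c1@1 c2@4 c3@4 c4@6, authorship 1.23.4
Authorship (.=original, N=cursor N): 1 . 2 3 . 4
Index 2: author = 2

Answer: cursor 2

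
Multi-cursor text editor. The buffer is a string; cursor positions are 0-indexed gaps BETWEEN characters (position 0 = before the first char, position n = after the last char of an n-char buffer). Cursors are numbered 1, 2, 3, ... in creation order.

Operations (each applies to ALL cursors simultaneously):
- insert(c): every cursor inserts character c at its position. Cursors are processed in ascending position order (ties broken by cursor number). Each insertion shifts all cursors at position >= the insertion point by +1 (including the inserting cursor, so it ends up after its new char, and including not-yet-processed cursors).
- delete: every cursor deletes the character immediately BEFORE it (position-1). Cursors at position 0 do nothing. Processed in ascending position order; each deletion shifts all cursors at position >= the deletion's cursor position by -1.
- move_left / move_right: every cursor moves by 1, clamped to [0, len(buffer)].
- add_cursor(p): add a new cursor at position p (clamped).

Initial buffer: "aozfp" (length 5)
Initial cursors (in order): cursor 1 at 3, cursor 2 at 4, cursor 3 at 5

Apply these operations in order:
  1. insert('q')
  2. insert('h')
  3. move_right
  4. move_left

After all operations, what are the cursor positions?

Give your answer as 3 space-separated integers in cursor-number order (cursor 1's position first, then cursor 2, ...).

After op 1 (insert('q')): buffer="aozqfqpq" (len 8), cursors c1@4 c2@6 c3@8, authorship ...1.2.3
After op 2 (insert('h')): buffer="aozqhfqhpqh" (len 11), cursors c1@5 c2@8 c3@11, authorship ...11.22.33
After op 3 (move_right): buffer="aozqhfqhpqh" (len 11), cursors c1@6 c2@9 c3@11, authorship ...11.22.33
After op 4 (move_left): buffer="aozqhfqhpqh" (len 11), cursors c1@5 c2@8 c3@10, authorship ...11.22.33

Answer: 5 8 10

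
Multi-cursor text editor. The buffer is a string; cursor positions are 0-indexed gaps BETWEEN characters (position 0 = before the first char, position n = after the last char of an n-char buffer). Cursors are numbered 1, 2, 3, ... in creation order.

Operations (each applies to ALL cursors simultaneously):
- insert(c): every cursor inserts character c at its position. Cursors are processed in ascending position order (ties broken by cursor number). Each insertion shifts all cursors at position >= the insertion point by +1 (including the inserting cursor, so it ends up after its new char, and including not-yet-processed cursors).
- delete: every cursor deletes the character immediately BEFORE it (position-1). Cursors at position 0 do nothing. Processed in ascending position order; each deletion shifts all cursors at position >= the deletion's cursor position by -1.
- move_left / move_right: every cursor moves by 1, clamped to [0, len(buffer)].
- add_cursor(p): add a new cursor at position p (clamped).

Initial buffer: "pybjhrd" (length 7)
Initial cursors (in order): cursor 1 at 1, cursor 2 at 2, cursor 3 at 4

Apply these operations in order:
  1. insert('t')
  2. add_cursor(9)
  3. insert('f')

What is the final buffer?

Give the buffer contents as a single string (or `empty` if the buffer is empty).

After op 1 (insert('t')): buffer="ptytbjthrd" (len 10), cursors c1@2 c2@4 c3@7, authorship .1.2..3...
After op 2 (add_cursor(9)): buffer="ptytbjthrd" (len 10), cursors c1@2 c2@4 c3@7 c4@9, authorship .1.2..3...
After op 3 (insert('f')): buffer="ptfytfbjtfhrfd" (len 14), cursors c1@3 c2@6 c3@10 c4@13, authorship .11.22..33..4.

Answer: ptfytfbjtfhrfd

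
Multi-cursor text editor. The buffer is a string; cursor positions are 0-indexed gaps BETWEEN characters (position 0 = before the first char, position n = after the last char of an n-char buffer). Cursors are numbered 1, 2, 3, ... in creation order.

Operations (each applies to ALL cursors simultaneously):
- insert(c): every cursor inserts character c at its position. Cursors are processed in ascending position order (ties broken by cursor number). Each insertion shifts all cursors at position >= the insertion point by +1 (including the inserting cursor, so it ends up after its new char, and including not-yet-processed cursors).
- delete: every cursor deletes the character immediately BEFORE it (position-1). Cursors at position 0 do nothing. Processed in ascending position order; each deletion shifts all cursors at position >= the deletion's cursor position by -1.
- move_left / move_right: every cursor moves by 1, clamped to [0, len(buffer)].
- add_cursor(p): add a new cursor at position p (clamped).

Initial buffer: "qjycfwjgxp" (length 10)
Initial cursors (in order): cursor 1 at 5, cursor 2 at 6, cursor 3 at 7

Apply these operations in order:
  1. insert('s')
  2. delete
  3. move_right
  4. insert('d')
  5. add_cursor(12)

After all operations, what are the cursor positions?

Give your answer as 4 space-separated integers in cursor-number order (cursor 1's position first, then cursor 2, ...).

Answer: 7 9 11 12

Derivation:
After op 1 (insert('s')): buffer="qjycfswsjsgxp" (len 13), cursors c1@6 c2@8 c3@10, authorship .....1.2.3...
After op 2 (delete): buffer="qjycfwjgxp" (len 10), cursors c1@5 c2@6 c3@7, authorship ..........
After op 3 (move_right): buffer="qjycfwjgxp" (len 10), cursors c1@6 c2@7 c3@8, authorship ..........
After op 4 (insert('d')): buffer="qjycfwdjdgdxp" (len 13), cursors c1@7 c2@9 c3@11, authorship ......1.2.3..
After op 5 (add_cursor(12)): buffer="qjycfwdjdgdxp" (len 13), cursors c1@7 c2@9 c3@11 c4@12, authorship ......1.2.3..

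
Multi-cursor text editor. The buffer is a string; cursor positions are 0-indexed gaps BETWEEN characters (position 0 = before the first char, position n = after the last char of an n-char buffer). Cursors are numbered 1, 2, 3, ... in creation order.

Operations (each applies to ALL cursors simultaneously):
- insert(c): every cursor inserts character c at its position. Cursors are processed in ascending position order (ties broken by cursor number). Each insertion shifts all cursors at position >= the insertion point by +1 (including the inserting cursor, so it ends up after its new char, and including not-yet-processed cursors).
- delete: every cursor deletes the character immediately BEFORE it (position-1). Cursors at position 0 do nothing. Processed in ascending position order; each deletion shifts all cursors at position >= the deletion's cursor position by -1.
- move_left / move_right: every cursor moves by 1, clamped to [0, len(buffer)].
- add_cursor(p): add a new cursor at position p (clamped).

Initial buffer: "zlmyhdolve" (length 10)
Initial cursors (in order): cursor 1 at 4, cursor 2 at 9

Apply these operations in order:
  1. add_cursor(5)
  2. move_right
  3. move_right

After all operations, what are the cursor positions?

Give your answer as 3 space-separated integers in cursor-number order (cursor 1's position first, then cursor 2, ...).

Answer: 6 10 7

Derivation:
After op 1 (add_cursor(5)): buffer="zlmyhdolve" (len 10), cursors c1@4 c3@5 c2@9, authorship ..........
After op 2 (move_right): buffer="zlmyhdolve" (len 10), cursors c1@5 c3@6 c2@10, authorship ..........
After op 3 (move_right): buffer="zlmyhdolve" (len 10), cursors c1@6 c3@7 c2@10, authorship ..........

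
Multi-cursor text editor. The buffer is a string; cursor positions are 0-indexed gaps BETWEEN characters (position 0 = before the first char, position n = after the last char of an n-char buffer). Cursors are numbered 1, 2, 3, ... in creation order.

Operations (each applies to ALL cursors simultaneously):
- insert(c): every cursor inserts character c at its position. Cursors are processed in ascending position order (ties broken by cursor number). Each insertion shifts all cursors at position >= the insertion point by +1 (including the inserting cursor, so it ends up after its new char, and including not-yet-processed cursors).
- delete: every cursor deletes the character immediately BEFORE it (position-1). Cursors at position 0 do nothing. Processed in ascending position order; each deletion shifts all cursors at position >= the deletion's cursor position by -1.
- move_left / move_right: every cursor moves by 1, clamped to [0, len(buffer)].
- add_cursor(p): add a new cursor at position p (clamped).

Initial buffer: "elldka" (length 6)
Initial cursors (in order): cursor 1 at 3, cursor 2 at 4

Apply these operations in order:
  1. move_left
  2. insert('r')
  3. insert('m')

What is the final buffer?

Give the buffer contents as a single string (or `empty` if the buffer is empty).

Answer: elrmlrmdka

Derivation:
After op 1 (move_left): buffer="elldka" (len 6), cursors c1@2 c2@3, authorship ......
After op 2 (insert('r')): buffer="elrlrdka" (len 8), cursors c1@3 c2@5, authorship ..1.2...
After op 3 (insert('m')): buffer="elrmlrmdka" (len 10), cursors c1@4 c2@7, authorship ..11.22...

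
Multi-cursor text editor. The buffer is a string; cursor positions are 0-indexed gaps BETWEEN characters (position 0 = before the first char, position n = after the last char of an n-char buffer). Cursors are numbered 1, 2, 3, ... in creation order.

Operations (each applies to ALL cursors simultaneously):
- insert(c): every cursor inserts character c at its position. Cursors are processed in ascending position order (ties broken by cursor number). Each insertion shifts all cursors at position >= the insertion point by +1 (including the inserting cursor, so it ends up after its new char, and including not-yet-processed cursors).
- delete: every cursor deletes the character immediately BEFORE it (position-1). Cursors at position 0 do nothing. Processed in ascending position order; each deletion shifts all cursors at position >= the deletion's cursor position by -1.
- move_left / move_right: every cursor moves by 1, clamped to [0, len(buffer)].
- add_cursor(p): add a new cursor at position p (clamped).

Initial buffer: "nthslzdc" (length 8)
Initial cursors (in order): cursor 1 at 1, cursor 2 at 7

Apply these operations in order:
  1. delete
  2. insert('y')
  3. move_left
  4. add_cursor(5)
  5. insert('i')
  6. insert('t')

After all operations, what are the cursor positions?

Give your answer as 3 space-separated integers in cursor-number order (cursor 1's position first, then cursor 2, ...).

After op 1 (delete): buffer="thslzc" (len 6), cursors c1@0 c2@5, authorship ......
After op 2 (insert('y')): buffer="ythslzyc" (len 8), cursors c1@1 c2@7, authorship 1.....2.
After op 3 (move_left): buffer="ythslzyc" (len 8), cursors c1@0 c2@6, authorship 1.....2.
After op 4 (add_cursor(5)): buffer="ythslzyc" (len 8), cursors c1@0 c3@5 c2@6, authorship 1.....2.
After op 5 (insert('i')): buffer="iythsliziyc" (len 11), cursors c1@1 c3@7 c2@9, authorship 11....3.22.
After op 6 (insert('t')): buffer="itythslitzityc" (len 14), cursors c1@2 c3@9 c2@12, authorship 111....33.222.

Answer: 2 12 9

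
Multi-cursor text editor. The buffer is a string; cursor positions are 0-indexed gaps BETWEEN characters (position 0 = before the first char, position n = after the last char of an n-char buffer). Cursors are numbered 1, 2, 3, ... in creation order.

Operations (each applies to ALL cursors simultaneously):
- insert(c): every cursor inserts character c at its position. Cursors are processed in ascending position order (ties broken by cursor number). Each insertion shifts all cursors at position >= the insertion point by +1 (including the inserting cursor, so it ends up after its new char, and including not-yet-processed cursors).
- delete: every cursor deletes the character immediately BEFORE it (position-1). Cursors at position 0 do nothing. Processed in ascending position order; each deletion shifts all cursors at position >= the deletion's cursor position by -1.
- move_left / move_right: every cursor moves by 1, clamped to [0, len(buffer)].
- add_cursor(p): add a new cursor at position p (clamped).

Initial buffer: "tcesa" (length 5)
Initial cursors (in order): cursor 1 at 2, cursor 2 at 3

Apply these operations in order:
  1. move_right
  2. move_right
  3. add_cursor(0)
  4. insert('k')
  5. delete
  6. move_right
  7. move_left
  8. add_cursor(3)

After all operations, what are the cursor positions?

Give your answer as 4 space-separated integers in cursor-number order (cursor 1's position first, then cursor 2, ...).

After op 1 (move_right): buffer="tcesa" (len 5), cursors c1@3 c2@4, authorship .....
After op 2 (move_right): buffer="tcesa" (len 5), cursors c1@4 c2@5, authorship .....
After op 3 (add_cursor(0)): buffer="tcesa" (len 5), cursors c3@0 c1@4 c2@5, authorship .....
After op 4 (insert('k')): buffer="ktceskak" (len 8), cursors c3@1 c1@6 c2@8, authorship 3....1.2
After op 5 (delete): buffer="tcesa" (len 5), cursors c3@0 c1@4 c2@5, authorship .....
After op 6 (move_right): buffer="tcesa" (len 5), cursors c3@1 c1@5 c2@5, authorship .....
After op 7 (move_left): buffer="tcesa" (len 5), cursors c3@0 c1@4 c2@4, authorship .....
After op 8 (add_cursor(3)): buffer="tcesa" (len 5), cursors c3@0 c4@3 c1@4 c2@4, authorship .....

Answer: 4 4 0 3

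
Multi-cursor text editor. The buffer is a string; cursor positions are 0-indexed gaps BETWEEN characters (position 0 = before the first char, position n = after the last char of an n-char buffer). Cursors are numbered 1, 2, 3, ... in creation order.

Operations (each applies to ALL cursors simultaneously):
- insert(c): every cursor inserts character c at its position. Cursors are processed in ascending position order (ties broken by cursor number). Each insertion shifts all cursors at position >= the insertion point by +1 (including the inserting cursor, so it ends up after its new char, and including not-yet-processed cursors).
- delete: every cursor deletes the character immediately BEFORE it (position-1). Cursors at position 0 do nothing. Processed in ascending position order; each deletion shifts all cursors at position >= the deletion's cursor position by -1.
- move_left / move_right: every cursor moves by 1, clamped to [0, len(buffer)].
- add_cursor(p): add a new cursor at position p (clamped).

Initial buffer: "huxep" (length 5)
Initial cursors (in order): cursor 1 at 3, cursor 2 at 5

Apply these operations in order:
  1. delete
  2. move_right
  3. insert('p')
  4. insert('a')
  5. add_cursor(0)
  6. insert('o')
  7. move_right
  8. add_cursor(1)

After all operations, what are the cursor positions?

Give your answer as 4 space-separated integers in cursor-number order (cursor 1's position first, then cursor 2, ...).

After op 1 (delete): buffer="hue" (len 3), cursors c1@2 c2@3, authorship ...
After op 2 (move_right): buffer="hue" (len 3), cursors c1@3 c2@3, authorship ...
After op 3 (insert('p')): buffer="huepp" (len 5), cursors c1@5 c2@5, authorship ...12
After op 4 (insert('a')): buffer="hueppaa" (len 7), cursors c1@7 c2@7, authorship ...1212
After op 5 (add_cursor(0)): buffer="hueppaa" (len 7), cursors c3@0 c1@7 c2@7, authorship ...1212
After op 6 (insert('o')): buffer="ohueppaaoo" (len 10), cursors c3@1 c1@10 c2@10, authorship 3...121212
After op 7 (move_right): buffer="ohueppaaoo" (len 10), cursors c3@2 c1@10 c2@10, authorship 3...121212
After op 8 (add_cursor(1)): buffer="ohueppaaoo" (len 10), cursors c4@1 c3@2 c1@10 c2@10, authorship 3...121212

Answer: 10 10 2 1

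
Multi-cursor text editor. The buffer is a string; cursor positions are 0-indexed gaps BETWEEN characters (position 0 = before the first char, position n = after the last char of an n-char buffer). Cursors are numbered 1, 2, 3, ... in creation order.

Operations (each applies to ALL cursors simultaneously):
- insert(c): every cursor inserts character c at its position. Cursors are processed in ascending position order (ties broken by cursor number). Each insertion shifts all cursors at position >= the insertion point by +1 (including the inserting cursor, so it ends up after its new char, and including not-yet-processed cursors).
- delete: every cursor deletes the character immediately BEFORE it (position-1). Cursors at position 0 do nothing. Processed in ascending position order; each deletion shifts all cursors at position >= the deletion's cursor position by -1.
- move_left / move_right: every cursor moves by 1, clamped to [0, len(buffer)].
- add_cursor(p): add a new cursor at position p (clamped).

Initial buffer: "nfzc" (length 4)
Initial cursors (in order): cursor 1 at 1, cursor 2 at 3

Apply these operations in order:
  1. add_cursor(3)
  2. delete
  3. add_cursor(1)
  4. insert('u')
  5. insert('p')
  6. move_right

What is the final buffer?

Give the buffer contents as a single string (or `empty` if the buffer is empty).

After op 1 (add_cursor(3)): buffer="nfzc" (len 4), cursors c1@1 c2@3 c3@3, authorship ....
After op 2 (delete): buffer="c" (len 1), cursors c1@0 c2@0 c3@0, authorship .
After op 3 (add_cursor(1)): buffer="c" (len 1), cursors c1@0 c2@0 c3@0 c4@1, authorship .
After op 4 (insert('u')): buffer="uuucu" (len 5), cursors c1@3 c2@3 c3@3 c4@5, authorship 123.4
After op 5 (insert('p')): buffer="uuupppcup" (len 9), cursors c1@6 c2@6 c3@6 c4@9, authorship 123123.44
After op 6 (move_right): buffer="uuupppcup" (len 9), cursors c1@7 c2@7 c3@7 c4@9, authorship 123123.44

Answer: uuupppcup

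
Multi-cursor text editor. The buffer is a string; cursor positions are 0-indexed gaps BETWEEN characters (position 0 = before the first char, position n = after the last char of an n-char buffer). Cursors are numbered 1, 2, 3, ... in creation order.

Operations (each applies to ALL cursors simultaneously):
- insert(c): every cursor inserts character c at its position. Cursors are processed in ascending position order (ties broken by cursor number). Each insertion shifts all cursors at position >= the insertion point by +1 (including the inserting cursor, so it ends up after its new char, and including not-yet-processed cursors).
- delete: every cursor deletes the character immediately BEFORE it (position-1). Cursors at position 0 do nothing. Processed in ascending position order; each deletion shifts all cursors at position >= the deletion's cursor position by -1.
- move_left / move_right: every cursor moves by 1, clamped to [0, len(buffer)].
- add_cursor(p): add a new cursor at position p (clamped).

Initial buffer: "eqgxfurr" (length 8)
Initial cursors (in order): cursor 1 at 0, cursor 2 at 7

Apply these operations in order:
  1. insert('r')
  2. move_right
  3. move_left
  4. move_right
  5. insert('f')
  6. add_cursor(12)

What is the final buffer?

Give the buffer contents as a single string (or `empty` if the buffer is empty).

After op 1 (insert('r')): buffer="reqgxfurrr" (len 10), cursors c1@1 c2@9, authorship 1.......2.
After op 2 (move_right): buffer="reqgxfurrr" (len 10), cursors c1@2 c2@10, authorship 1.......2.
After op 3 (move_left): buffer="reqgxfurrr" (len 10), cursors c1@1 c2@9, authorship 1.......2.
After op 4 (move_right): buffer="reqgxfurrr" (len 10), cursors c1@2 c2@10, authorship 1.......2.
After op 5 (insert('f')): buffer="refqgxfurrrf" (len 12), cursors c1@3 c2@12, authorship 1.1......2.2
After op 6 (add_cursor(12)): buffer="refqgxfurrrf" (len 12), cursors c1@3 c2@12 c3@12, authorship 1.1......2.2

Answer: refqgxfurrrf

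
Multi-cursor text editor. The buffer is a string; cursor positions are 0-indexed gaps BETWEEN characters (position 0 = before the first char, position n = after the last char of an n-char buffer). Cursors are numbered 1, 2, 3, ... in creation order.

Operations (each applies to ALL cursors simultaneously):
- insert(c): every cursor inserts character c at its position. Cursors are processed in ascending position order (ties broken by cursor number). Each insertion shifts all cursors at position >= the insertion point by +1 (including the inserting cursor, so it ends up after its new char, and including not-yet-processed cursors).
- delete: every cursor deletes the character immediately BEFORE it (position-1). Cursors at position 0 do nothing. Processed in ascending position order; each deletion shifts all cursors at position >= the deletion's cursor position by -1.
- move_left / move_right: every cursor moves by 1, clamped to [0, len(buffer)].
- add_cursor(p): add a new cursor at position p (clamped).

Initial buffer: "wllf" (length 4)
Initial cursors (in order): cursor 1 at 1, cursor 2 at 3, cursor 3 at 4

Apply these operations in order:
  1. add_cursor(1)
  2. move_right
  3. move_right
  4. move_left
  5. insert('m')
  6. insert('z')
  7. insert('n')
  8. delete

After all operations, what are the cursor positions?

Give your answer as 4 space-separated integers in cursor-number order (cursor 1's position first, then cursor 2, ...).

After op 1 (add_cursor(1)): buffer="wllf" (len 4), cursors c1@1 c4@1 c2@3 c3@4, authorship ....
After op 2 (move_right): buffer="wllf" (len 4), cursors c1@2 c4@2 c2@4 c3@4, authorship ....
After op 3 (move_right): buffer="wllf" (len 4), cursors c1@3 c4@3 c2@4 c3@4, authorship ....
After op 4 (move_left): buffer="wllf" (len 4), cursors c1@2 c4@2 c2@3 c3@3, authorship ....
After op 5 (insert('m')): buffer="wlmmlmmf" (len 8), cursors c1@4 c4@4 c2@7 c3@7, authorship ..14.23.
After op 6 (insert('z')): buffer="wlmmzzlmmzzf" (len 12), cursors c1@6 c4@6 c2@11 c3@11, authorship ..1414.2323.
After op 7 (insert('n')): buffer="wlmmzznnlmmzznnf" (len 16), cursors c1@8 c4@8 c2@15 c3@15, authorship ..141414.232323.
After op 8 (delete): buffer="wlmmzzlmmzzf" (len 12), cursors c1@6 c4@6 c2@11 c3@11, authorship ..1414.2323.

Answer: 6 11 11 6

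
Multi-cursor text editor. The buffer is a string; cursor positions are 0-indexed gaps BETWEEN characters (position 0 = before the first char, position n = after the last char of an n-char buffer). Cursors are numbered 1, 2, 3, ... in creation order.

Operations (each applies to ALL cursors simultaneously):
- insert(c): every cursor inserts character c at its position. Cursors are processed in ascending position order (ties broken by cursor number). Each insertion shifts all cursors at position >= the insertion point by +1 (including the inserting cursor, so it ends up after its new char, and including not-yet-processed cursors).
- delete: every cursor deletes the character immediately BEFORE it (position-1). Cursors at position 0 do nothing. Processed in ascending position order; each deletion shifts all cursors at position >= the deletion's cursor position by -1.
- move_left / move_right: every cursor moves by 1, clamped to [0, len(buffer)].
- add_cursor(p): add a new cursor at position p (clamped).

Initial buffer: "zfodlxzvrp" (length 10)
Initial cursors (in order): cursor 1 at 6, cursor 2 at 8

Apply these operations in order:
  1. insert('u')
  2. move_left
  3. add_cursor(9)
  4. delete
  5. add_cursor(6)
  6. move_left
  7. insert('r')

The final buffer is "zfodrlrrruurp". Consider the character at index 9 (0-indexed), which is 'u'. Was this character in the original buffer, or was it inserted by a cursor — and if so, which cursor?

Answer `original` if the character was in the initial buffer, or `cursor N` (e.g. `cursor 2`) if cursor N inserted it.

After op 1 (insert('u')): buffer="zfodlxuzvurp" (len 12), cursors c1@7 c2@10, authorship ......1..2..
After op 2 (move_left): buffer="zfodlxuzvurp" (len 12), cursors c1@6 c2@9, authorship ......1..2..
After op 3 (add_cursor(9)): buffer="zfodlxuzvurp" (len 12), cursors c1@6 c2@9 c3@9, authorship ......1..2..
After op 4 (delete): buffer="zfodluurp" (len 9), cursors c1@5 c2@6 c3@6, authorship .....12..
After op 5 (add_cursor(6)): buffer="zfodluurp" (len 9), cursors c1@5 c2@6 c3@6 c4@6, authorship .....12..
After op 6 (move_left): buffer="zfodluurp" (len 9), cursors c1@4 c2@5 c3@5 c4@5, authorship .....12..
After op 7 (insert('r')): buffer="zfodrlrrruurp" (len 13), cursors c1@5 c2@9 c3@9 c4@9, authorship ....1.23412..
Authorship (.=original, N=cursor N): . . . . 1 . 2 3 4 1 2 . .
Index 9: author = 1

Answer: cursor 1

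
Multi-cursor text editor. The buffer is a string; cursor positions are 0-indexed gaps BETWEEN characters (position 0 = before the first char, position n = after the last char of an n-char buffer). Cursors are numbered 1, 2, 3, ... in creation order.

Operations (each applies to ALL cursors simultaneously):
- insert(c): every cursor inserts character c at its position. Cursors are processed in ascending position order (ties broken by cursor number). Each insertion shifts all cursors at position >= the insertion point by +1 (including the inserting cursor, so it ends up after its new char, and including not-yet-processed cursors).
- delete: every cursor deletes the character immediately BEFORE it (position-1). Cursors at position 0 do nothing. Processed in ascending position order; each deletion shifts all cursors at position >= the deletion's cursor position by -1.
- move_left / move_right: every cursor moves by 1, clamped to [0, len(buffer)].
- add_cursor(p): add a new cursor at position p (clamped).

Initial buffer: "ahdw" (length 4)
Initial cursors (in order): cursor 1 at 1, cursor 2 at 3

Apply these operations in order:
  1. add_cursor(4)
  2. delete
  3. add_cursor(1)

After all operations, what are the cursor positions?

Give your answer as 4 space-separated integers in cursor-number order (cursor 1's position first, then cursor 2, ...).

Answer: 0 1 1 1

Derivation:
After op 1 (add_cursor(4)): buffer="ahdw" (len 4), cursors c1@1 c2@3 c3@4, authorship ....
After op 2 (delete): buffer="h" (len 1), cursors c1@0 c2@1 c3@1, authorship .
After op 3 (add_cursor(1)): buffer="h" (len 1), cursors c1@0 c2@1 c3@1 c4@1, authorship .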